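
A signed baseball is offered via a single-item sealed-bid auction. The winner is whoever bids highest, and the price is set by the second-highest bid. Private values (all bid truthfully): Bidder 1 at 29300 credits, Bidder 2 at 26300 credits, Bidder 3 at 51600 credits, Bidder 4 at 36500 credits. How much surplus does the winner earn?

Ordered from highest: Bidder 3 51600 credits; Bidder 4 36500 credits; Bidder 1 29300 credits; Bidder 2 26300 credits.
Bidder 3 wins with the top bid and pays the second-highest, 36500 credits.
Surplus = 51600 credits − 36500 credits = 15100 credits.

15100 credits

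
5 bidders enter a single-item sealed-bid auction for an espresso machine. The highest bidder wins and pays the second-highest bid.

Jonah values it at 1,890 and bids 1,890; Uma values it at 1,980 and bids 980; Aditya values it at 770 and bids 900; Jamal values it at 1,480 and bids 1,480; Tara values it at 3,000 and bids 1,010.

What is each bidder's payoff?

Ranking the bids: Jonah 1,890, then Jamal 1,480, then Tara 1,010, then Uma 980, then Aditya 900.
Jonah has the top bid and wins; the price is the second-highest bid, 1,480.
Jonah's payoff = 1,890 − 1,480 = 410. All other bidders lose, so their payoff is 0.

Payoffs: Jonah 410, Uma 0, Aditya 0, Jamal 0, Tara 0.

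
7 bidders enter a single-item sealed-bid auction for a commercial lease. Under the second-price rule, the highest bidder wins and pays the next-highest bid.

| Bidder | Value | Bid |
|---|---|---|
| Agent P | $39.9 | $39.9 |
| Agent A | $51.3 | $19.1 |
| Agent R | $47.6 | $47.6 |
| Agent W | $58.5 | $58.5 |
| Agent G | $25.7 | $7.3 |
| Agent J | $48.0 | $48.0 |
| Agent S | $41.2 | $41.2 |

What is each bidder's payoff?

Sorted high to low: Agent W $58.5, then Agent J $48.0, then Agent R $47.6, then Agent S $41.2, then Agent P $39.9, then Agent A $19.1, then Agent G $7.3.
Agent W has the top bid and wins; the price is the second-highest bid, $48.0.
Agent W's payoff = $58.5 − $48.0 = $10.5. All other bidders lose, so their payoff is 0.

Agent P $0.0, Agent A $0.0, Agent R $0.0, Agent W $10.5, Agent G $0.0, Agent J $0.0, Agent S $0.0.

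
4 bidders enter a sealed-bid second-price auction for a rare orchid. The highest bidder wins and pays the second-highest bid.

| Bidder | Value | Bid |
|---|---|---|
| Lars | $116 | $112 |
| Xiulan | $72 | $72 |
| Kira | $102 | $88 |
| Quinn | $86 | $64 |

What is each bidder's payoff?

Ordered from highest: Lars $112, then Kira $88, then Xiulan $72, then Quinn $64.
Lars has the top bid and wins; the price is the second-highest bid, $88.
Lars's payoff = $116 − $88 = $28. All other bidders lose, so their payoff is 0.

Payoffs: Lars $28, Xiulan $0, Kira $0, Quinn $0.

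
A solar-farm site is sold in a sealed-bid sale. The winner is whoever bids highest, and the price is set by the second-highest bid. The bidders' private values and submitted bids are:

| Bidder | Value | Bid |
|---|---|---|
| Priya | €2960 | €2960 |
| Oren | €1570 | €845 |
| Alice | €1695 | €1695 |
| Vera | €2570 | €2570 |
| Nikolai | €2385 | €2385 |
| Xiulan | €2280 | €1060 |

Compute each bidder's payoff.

Priya €390, Oren €0, Alice €0, Vera €0, Nikolai €0, Xiulan €0.

Bids in descending order: Priya €2960, then Vera €2570, then Nikolai €2385, then Alice €1695, then Xiulan €1060, then Oren €845.
Priya has the top bid and wins; the price is the second-highest bid, €2570.
Priya's payoff = €2960 − €2570 = €390. All other bidders lose, so their payoff is 0.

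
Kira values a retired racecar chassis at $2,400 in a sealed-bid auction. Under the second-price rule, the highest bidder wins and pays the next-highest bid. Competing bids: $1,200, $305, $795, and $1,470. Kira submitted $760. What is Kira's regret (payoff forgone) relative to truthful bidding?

The highest competing bid is $1,470.
Bidding truthfully at $2,400: Kira has the top bid, wins, and pays the second-highest bid $1,470. Payoff = $2,400 − $1,470 = $930.
Bidding $760: the top bid is $1,470 (a rival), so Kira loses. Payoff = $0.
Regret = truthful payoff − actual payoff = $930 − $0 = $930.
Deviating from a truthful bid can only lose payoff in a second-price auction — never gain.

Regret: $930.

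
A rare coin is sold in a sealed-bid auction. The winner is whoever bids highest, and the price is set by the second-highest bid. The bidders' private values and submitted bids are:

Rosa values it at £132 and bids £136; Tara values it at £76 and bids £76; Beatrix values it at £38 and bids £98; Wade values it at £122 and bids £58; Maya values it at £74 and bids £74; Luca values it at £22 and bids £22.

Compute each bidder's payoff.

Payoffs: Rosa £34, Tara £0, Beatrix £0, Wade £0, Maya £0, Luca £0.

Ordered from highest: Rosa £136 > Beatrix £98 > Tara £76 > Maya £74 > Wade £58 > Luca £22.
Rosa has the top bid and wins; the price is the second-highest bid, £98.
Rosa's payoff = £132 − £98 = £34. All other bidders lose, so their payoff is 0.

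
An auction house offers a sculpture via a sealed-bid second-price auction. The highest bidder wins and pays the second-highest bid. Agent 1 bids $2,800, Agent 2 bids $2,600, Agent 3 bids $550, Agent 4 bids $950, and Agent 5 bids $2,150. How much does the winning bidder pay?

Price paid: $2,600.

Ranking the bids: Agent 1 $2,800; Agent 2 $2,600; Agent 5 $2,150; Agent 4 $950; Agent 3 $550.
Agent 1 has the highest bid, so Agent 1 wins.
The second-highest bid is $2,600, so that is what Agent 1 pays.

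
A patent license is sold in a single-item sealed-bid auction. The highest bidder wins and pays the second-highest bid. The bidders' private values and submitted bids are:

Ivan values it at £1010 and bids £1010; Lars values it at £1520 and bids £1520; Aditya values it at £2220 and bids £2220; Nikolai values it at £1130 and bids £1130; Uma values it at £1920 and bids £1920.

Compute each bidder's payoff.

Sorted high to low: Aditya £2220; Uma £1920; Lars £1520; Nikolai £1130; Ivan £1010.
Aditya has the top bid and wins; the price is the second-highest bid, £1920.
Aditya's payoff = £2220 − £1920 = £300. All other bidders lose, so their payoff is 0.

Payoffs: Ivan £0, Lars £0, Aditya £300, Nikolai £0, Uma £0.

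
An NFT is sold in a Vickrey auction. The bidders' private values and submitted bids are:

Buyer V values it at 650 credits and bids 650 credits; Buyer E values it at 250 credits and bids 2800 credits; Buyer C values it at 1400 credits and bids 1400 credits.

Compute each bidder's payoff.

Payoffs: Buyer V 0 credits, Buyer E -1150 credits, Buyer C 0 credits.

Sorted high to low: Buyer E 2800 credits, then Buyer C 1400 credits, then Buyer V 650 credits.
Buyer E has the top bid and wins; the price is the second-highest bid, 1400 credits.
Buyer E's payoff = 250 credits − 1400 credits = -1150 credits. All other bidders lose, so their payoff is 0.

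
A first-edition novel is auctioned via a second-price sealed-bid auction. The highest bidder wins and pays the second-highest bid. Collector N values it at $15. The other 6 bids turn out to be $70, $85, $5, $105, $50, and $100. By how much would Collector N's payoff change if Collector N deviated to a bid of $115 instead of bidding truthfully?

Payoff change: -$90.

The highest competing bid is $105.
Bidding truthfully at $15: the top bid is $105 (a rival), so Collector N loses. Payoff = $0.
Bidding $115: Collector N has the top bid, wins, and pays the second-highest bid $105. Payoff = $15 − $105 = -$90.
Change = -$90 − $0 = -$90.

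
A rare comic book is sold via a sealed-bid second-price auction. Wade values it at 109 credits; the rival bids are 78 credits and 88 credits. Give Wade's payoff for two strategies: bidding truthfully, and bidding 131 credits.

The highest competing bid is 88 credits.
Bidding truthfully at 109 credits: Wade has the top bid, wins, and pays the second-highest bid 88 credits. Payoff = 109 credits − 88 credits = 21 credits.
Bidding 131 credits: Wade has the top bid, wins, and pays the second-highest bid 88 credits. Payoff = 109 credits − 88 credits = 21 credits.

(a) 21 credits  (b) 21 credits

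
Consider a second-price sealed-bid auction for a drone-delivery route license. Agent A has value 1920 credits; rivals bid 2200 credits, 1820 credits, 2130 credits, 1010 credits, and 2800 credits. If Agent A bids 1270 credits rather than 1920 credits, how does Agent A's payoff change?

The highest competing bid is 2800 credits.
Bidding truthfully at 1920 credits: the top bid is 2800 credits (a rival), so Agent A loses. Payoff = 0 credits.
Bidding 1270 credits: the top bid is 2800 credits (a rival), so Agent A loses. Payoff = 0 credits.
Change = 0 credits − 0 credits = 0 credits.
The bid only affects whether you win, not the price — here both bids land on the same side of the top rival bid, so the deviation is payoff-neutral.

0 credits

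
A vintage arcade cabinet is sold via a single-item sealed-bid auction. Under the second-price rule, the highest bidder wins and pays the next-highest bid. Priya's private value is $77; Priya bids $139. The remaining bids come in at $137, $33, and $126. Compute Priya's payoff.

Payoff = -$60.

Highest competing bid: $137.
Priya's bid $139 is the highest overall, so Priya wins and pays the second-highest bid, $137.
Payoff = value − price = $77 − $137 = -$60.
Overbidding won the item at a price above value — truthful bidding would have avoided this loss.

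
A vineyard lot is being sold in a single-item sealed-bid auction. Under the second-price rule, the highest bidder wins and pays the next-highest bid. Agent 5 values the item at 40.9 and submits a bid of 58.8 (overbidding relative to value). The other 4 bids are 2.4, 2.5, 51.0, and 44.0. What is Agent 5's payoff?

-10.1

Highest competing bid: 51.0.
Agent 5's bid 58.8 is the highest overall, so Agent 5 wins and pays the second-highest bid, 51.0.
Payoff = value − price = 40.9 − 51.0 = -10.1.
Overbidding won the item at a price above value — truthful bidding would have avoided this loss.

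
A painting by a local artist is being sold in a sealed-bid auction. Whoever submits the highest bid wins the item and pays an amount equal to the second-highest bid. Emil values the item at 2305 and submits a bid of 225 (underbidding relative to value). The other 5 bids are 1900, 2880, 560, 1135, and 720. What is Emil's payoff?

0

Highest competing bid: 2880.
Emil's bid 225 is not the highest, so Emil loses, pays nothing, and earns zero payoff.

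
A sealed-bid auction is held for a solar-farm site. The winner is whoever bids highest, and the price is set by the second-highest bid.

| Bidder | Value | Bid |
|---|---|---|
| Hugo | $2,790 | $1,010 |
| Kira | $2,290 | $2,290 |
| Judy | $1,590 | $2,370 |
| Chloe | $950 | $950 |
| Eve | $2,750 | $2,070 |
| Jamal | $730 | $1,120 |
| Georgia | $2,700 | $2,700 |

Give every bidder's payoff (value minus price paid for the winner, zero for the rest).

Payoffs: Hugo $0, Kira $0, Judy $0, Chloe $0, Eve $0, Jamal $0, Georgia $330.

Ranking the bids: Georgia $2,700 > Judy $2,370 > Kira $2,290 > Eve $2,070 > Jamal $1,120 > Hugo $1,010 > Chloe $950.
Georgia has the top bid and wins; the price is the second-highest bid, $2,370.
Georgia's payoff = $2,700 − $2,370 = $330. All other bidders lose, so their payoff is 0.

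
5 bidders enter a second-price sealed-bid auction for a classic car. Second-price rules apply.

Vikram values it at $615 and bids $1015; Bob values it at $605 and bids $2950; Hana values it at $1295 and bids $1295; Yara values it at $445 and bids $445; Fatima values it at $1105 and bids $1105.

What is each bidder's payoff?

Payoffs: Vikram $0, Bob -$690, Hana $0, Yara $0, Fatima $0.

Bids in descending order: Bob $2950 > Hana $1295 > Fatima $1105 > Vikram $1015 > Yara $445.
Bob has the top bid and wins; the price is the second-highest bid, $1295.
Bob's payoff = $605 − $1295 = -$690. All other bidders lose, so their payoff is 0.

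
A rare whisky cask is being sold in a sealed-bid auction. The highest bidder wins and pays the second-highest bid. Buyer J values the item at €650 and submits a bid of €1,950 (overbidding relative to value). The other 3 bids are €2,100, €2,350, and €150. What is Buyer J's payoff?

Highest competing bid: €2,350.
Buyer J's bid €1,950 is not the highest, so Buyer J loses, pays nothing, and earns zero payoff.

Payoff = €0.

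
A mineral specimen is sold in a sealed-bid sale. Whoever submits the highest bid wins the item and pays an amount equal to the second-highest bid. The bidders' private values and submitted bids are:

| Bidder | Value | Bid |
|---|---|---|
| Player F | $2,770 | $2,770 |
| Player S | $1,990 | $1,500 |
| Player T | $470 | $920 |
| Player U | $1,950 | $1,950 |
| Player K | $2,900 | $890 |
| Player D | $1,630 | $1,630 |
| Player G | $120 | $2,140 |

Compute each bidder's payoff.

Ordered from highest: Player F $2,770; Player G $2,140; Player U $1,950; Player D $1,630; Player S $1,500; Player T $920; Player K $890.
Player F has the top bid and wins; the price is the second-highest bid, $2,140.
Player F's payoff = $2,770 − $2,140 = $630. All other bidders lose, so their payoff is 0.

Player F $630, Player S $0, Player T $0, Player U $0, Player K $0, Player D $0, Player G $0.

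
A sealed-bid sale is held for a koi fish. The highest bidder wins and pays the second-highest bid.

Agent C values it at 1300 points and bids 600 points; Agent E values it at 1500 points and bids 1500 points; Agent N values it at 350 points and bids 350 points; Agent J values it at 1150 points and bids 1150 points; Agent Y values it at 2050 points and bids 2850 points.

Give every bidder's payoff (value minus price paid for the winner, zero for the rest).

Agent C 0 points, Agent E 0 points, Agent N 0 points, Agent J 0 points, Agent Y 550 points.

Ranking the bids: Agent Y 2850 points > Agent E 1500 points > Agent J 1150 points > Agent C 600 points > Agent N 350 points.
Agent Y has the top bid and wins; the price is the second-highest bid, 1500 points.
Agent Y's payoff = 2050 points − 1500 points = 550 points. All other bidders lose, so their payoff is 0.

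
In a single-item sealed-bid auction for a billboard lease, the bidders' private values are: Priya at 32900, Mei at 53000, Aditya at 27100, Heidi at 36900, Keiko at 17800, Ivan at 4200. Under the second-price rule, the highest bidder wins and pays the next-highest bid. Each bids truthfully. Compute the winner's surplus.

Sorted high to low: Mei 53000, then Heidi 36900, then Priya 32900, then Aditya 27100, then Keiko 17800, then Ivan 4200.
Mei wins with the top bid and pays the second-highest, 36900.
Surplus = 53000 − 36900 = 16100.

Surplus = 16100.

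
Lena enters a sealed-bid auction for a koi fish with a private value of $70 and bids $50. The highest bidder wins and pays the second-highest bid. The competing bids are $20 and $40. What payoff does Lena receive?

Payoff = $30.

Highest competing bid: $40.
Lena's bid $50 is the highest overall, so Lena wins and pays the second-highest bid, $40.
Payoff = value − price = $70 − $40 = $30.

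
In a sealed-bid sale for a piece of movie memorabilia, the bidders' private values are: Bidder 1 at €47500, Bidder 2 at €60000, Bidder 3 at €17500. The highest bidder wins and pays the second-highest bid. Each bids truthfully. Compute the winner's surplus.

Winner's surplus: €12500.

Ranking the bids: Bidder 2 €60000, then Bidder 1 €47500, then Bidder 3 €17500.
Bidder 2 wins with the top bid and pays the second-highest, €47500.
Surplus = €60000 − €47500 = €12500.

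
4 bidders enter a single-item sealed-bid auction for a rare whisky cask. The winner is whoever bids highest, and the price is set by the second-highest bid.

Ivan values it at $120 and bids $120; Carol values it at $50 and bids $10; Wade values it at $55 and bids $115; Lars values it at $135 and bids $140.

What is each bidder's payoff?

Ivan $0, Carol $0, Wade $0, Lars $15.

Ranking the bids: Lars $140, then Ivan $120, then Wade $115, then Carol $10.
Lars has the top bid and wins; the price is the second-highest bid, $120.
Lars's payoff = $135 − $120 = $15. All other bidders lose, so their payoff is 0.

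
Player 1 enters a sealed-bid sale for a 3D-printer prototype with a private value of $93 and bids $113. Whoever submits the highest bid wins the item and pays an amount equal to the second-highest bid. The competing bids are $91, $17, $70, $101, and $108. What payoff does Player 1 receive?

Highest competing bid: $108.
Player 1's bid $113 is the highest overall, so Player 1 wins and pays the second-highest bid, $108.
Payoff = value − price = $93 − $108 = -$15.

-$15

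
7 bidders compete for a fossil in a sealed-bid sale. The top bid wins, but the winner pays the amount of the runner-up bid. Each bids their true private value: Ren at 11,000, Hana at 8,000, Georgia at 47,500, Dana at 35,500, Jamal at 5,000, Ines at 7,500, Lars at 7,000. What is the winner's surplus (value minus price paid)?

Ordered from highest: Georgia 47,500, then Dana 35,500, then Ren 11,000, then Hana 8,000, then Ines 7,500, then Lars 7,000, then Jamal 5,000.
Georgia wins with the top bid and pays the second-highest, 35,500.
Surplus = 47,500 − 35,500 = 12,000.

Surplus = 12,000.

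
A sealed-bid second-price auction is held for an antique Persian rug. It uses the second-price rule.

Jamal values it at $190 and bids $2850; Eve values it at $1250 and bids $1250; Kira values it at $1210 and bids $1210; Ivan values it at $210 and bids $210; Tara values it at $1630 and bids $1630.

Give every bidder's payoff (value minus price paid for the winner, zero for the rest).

Ranking the bids: Jamal $2850; Tara $1630; Eve $1250; Kira $1210; Ivan $210.
Jamal has the top bid and wins; the price is the second-highest bid, $1630.
Jamal's payoff = $190 − $1630 = -$1440. All other bidders lose, so their payoff is 0.

Jamal -$1440, Eve $0, Kira $0, Ivan $0, Tara $0.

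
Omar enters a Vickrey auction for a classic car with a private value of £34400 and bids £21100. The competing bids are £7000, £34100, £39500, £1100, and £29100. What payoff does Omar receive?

Highest competing bid: £39500.
Omar's bid £21100 is not the highest, so Omar loses, pays nothing, and earns zero payoff.

Payoff = £0.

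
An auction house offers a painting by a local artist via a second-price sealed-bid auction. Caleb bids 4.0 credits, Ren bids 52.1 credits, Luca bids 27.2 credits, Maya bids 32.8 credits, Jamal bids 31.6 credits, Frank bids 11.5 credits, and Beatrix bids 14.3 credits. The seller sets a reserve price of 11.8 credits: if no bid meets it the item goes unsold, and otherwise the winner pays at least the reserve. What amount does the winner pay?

32.8 credits

Sorted high to low: Ren 52.1 credits > Maya 32.8 credits > Jamal 31.6 credits > Luca 27.2 credits > Beatrix 14.3 credits > Frank 11.5 credits > Caleb 4.0 credits.
Ren has the highest bid, so Ren wins.
The second-highest bid is 32.8 credits, which exceeds the reserve, so that sets the price.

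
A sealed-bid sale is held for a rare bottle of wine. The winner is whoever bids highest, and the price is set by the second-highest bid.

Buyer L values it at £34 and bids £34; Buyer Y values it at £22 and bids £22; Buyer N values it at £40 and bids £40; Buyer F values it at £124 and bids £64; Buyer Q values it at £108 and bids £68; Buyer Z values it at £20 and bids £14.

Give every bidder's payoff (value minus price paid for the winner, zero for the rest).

Buyer L £0, Buyer Y £0, Buyer N £0, Buyer F £0, Buyer Q £44, Buyer Z £0.

Ranking the bids: Buyer Q £68; Buyer F £64; Buyer N £40; Buyer L £34; Buyer Y £22; Buyer Z £14.
Buyer Q has the top bid and wins; the price is the second-highest bid, £64.
Buyer Q's payoff = £108 − £64 = £44. All other bidders lose, so their payoff is 0.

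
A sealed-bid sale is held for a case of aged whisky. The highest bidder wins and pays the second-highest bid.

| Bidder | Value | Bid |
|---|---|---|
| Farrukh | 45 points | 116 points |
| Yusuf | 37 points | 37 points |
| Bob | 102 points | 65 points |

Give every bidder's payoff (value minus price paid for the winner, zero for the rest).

Bids in descending order: Farrukh 116 points; Bob 65 points; Yusuf 37 points.
Farrukh has the top bid and wins; the price is the second-highest bid, 65 points.
Farrukh's payoff = 45 points − 65 points = -20 points. All other bidders lose, so their payoff is 0.

Farrukh -20 points, Yusuf 0 points, Bob 0 points.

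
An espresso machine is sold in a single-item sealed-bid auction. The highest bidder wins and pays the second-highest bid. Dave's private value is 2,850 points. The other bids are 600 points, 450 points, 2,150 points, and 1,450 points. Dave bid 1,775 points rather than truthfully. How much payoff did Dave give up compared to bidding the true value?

700 points

The highest competing bid is 2,150 points.
Bidding truthfully at 2,850 points: Dave has the top bid, wins, and pays the second-highest bid 2,150 points. Payoff = 2,850 points − 2,150 points = 700 points.
Bidding 1,775 points: the top bid is 2,150 points (a rival), so Dave loses. Payoff = 0 points.
Regret = truthful payoff − actual payoff = 700 points − 0 points = 700 points.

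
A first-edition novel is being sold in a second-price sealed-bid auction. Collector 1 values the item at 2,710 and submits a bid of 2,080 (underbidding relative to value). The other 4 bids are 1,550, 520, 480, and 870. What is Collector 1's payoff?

Payoff = 1,160.

Highest competing bid: 1,550.
Collector 1's bid 2,080 is the highest overall, so Collector 1 wins and pays the second-highest bid, 1,550.
Payoff = value − price = 2,710 − 1,550 = 1,160.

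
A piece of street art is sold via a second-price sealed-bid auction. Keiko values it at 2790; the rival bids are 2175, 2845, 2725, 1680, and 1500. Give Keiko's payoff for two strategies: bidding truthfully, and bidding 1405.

Truthful: 0; alternative: 0.

The highest competing bid is 2845.
Bidding truthfully at 2790: the top bid is 2845 (a rival), so Keiko loses. Payoff = 0.
Bidding 1405: the top bid is 2845 (a rival), so Keiko loses. Payoff = 0.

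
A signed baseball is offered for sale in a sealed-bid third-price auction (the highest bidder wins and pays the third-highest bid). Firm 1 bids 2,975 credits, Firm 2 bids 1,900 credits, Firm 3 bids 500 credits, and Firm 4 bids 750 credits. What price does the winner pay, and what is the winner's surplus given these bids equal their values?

Price 750 credits; surplus 2,225 credits.

Ranking the bids: Firm 1 2,975 credits; Firm 2 1,900 credits; Firm 4 750 credits; Firm 3 500 credits.
Firm 1 is the highest bidder, so Firm 1 wins.
Under the third-price rule, the price is the third-highest bid: 750 credits.
Surplus = 2,975 credits − 750 credits = 2,225 credits.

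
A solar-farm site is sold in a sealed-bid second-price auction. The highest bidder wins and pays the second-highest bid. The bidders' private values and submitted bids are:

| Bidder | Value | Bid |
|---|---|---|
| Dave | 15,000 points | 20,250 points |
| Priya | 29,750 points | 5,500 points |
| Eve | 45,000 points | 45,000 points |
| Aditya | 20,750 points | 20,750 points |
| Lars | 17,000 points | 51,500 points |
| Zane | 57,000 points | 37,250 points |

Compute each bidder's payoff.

Dave 0 points, Priya 0 points, Eve 0 points, Aditya 0 points, Lars -28,000 points, Zane 0 points.

Ranking the bids: Lars 51,500 points, then Eve 45,000 points, then Zane 37,250 points, then Aditya 20,750 points, then Dave 20,250 points, then Priya 5,500 points.
Lars has the top bid and wins; the price is the second-highest bid, 45,000 points.
Lars's payoff = 17,000 points − 45,000 points = -28,000 points. All other bidders lose, so their payoff is 0.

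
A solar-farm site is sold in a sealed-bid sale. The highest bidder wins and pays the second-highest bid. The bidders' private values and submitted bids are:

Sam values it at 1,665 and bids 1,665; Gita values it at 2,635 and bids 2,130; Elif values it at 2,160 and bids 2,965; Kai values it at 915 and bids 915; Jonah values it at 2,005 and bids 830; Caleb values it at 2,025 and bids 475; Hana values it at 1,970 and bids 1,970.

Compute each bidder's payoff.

Bids in descending order: Elif 2,965; Gita 2,130; Hana 1,970; Sam 1,665; Kai 915; Jonah 830; Caleb 475.
Elif has the top bid and wins; the price is the second-highest bid, 2,130.
Elif's payoff = 2,160 − 2,130 = 30. All other bidders lose, so their payoff is 0.

Payoffs: Sam 0, Gita 0, Elif 30, Kai 0, Jonah 0, Caleb 0, Hana 0.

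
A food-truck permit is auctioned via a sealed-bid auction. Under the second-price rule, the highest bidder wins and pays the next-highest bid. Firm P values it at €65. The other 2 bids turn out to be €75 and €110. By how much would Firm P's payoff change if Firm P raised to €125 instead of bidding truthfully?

Payoff change: -€45.

The highest competing bid is €110.
Bidding truthfully at €65: the top bid is €110 (a rival), so Firm P loses. Payoff = €0.
Bidding €125: Firm P has the top bid, wins, and pays the second-highest bid €110. Payoff = €65 − €110 = -€45.
Change = -€45 − €0 = -€45.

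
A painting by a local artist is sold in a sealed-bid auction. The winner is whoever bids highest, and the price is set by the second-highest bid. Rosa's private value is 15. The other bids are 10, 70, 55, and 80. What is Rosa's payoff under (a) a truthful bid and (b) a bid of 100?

The highest competing bid is 80.
Bidding truthfully at 15: the top bid is 80 (a rival), so Rosa loses. Payoff = 0.
Bidding 100: Rosa has the top bid, wins, and pays the second-highest bid 80. Payoff = 15 − 80 = -65.
Deviating from a truthful bid can only lose payoff in a second-price auction — never gain.

Truthful: 0; alternative: -65.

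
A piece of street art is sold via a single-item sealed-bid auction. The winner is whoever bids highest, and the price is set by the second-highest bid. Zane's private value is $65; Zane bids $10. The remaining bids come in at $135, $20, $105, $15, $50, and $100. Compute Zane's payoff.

$0

Highest competing bid: $135.
Zane's bid $10 is not the highest, so Zane loses, pays nothing, and earns zero payoff.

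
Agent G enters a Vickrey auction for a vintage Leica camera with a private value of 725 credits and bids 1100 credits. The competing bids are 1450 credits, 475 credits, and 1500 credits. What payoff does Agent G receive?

0 credits

Highest competing bid: 1500 credits.
Agent G's bid 1100 credits is not the highest, so Agent G loses, pays nothing, and earns zero payoff.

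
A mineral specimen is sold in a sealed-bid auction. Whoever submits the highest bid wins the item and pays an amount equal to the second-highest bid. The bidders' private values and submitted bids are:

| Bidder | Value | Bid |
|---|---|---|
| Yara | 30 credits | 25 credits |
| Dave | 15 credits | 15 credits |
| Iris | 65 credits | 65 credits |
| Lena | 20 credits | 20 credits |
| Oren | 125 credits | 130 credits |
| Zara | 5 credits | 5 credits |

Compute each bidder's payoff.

Sorted high to low: Oren 130 credits > Iris 65 credits > Yara 25 credits > Lena 20 credits > Dave 15 credits > Zara 5 credits.
Oren has the top bid and wins; the price is the second-highest bid, 65 credits.
Oren's payoff = 125 credits − 65 credits = 60 credits. All other bidders lose, so their payoff is 0.

Yara 0 credits, Dave 0 credits, Iris 0 credits, Lena 0 credits, Oren 60 credits, Zara 0 credits.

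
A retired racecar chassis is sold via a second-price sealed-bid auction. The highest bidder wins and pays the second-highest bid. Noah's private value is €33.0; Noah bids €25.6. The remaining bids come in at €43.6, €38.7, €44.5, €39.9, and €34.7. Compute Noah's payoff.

Noah's payoff: €0.0.

Highest competing bid: €44.5.
Noah's bid €25.6 is not the highest, so Noah loses, pays nothing, and earns zero payoff.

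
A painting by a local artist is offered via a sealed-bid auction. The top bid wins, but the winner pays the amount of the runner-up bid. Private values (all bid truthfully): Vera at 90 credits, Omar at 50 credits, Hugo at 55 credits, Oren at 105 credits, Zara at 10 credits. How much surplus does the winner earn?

Sorted high to low: Oren 105 credits; Vera 90 credits; Hugo 55 credits; Omar 50 credits; Zara 10 credits.
Oren wins with the top bid and pays the second-highest, 90 credits.
Surplus = 105 credits − 90 credits = 15 credits.

Winner's surplus: 15 credits.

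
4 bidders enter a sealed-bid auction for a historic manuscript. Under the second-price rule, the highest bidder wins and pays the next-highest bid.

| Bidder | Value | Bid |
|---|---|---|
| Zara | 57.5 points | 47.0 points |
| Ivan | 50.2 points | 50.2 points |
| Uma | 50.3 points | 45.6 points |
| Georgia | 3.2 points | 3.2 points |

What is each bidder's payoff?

Ordered from highest: Ivan 50.2 points > Zara 47.0 points > Uma 45.6 points > Georgia 3.2 points.
Ivan has the top bid and wins; the price is the second-highest bid, 47.0 points.
Ivan's payoff = 50.2 points − 47.0 points = 3.2 points. All other bidders lose, so their payoff is 0.

Payoffs: Zara 0.0 points, Ivan 3.2 points, Uma 0.0 points, Georgia 0.0 points.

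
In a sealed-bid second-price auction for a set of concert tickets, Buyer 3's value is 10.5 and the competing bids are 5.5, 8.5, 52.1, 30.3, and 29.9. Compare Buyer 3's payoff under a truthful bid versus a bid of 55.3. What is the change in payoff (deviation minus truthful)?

The highest competing bid is 52.1.
Bidding truthfully at 10.5: the top bid is 52.1 (a rival), so Buyer 3 loses. Payoff = 0.0.
Bidding 55.3: Buyer 3 has the top bid, wins, and pays the second-highest bid 52.1. Payoff = 10.5 − 52.1 = -41.6.
Change = -41.6 − 0.0 = -41.6.

Payoff change: -41.6.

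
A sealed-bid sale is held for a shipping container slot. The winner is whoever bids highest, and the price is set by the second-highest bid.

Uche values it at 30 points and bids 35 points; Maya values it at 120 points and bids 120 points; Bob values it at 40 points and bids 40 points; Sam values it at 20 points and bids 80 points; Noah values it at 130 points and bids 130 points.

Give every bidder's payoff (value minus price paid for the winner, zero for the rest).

Uche 0 points, Maya 0 points, Bob 0 points, Sam 0 points, Noah 10 points.

Bids in descending order: Noah 130 points, then Maya 120 points, then Sam 80 points, then Bob 40 points, then Uche 35 points.
Noah has the top bid and wins; the price is the second-highest bid, 120 points.
Noah's payoff = 130 points − 120 points = 10 points. All other bidders lose, so their payoff is 0.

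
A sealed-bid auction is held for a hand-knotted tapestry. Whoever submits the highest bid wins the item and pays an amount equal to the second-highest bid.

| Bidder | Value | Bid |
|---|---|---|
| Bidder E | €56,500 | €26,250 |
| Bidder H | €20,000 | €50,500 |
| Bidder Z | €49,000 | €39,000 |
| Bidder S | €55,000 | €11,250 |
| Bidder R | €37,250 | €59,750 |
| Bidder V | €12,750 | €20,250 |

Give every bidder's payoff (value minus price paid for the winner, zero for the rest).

Bids in descending order: Bidder R €59,750, then Bidder H €50,500, then Bidder Z €39,000, then Bidder E €26,250, then Bidder V €20,250, then Bidder S €11,250.
Bidder R has the top bid and wins; the price is the second-highest bid, €50,500.
Bidder R's payoff = €37,250 − €50,500 = -€13,250. All other bidders lose, so their payoff is 0.

Bidder E €0, Bidder H €0, Bidder Z €0, Bidder S €0, Bidder R -€13,250, Bidder V €0.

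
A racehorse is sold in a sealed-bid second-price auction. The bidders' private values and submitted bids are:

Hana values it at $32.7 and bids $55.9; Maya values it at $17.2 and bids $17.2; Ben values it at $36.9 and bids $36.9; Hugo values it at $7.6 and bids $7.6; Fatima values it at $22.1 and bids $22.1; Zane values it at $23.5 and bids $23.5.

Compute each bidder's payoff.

Ordered from highest: Hana $55.9, then Ben $36.9, then Zane $23.5, then Fatima $22.1, then Maya $17.2, then Hugo $7.6.
Hana has the top bid and wins; the price is the second-highest bid, $36.9.
Hana's payoff = $32.7 − $36.9 = -$4.2. All other bidders lose, so their payoff is 0.

Payoffs: Hana -$4.2, Maya $0.0, Ben $0.0, Hugo $0.0, Fatima $0.0, Zane $0.0.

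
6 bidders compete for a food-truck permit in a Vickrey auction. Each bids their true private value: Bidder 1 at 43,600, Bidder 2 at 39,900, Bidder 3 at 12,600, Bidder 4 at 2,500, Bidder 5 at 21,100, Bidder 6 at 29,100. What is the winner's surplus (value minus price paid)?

Winner's surplus: 3,700.

Ordered from highest: Bidder 1 43,600; Bidder 2 39,900; Bidder 6 29,100; Bidder 5 21,100; Bidder 3 12,600; Bidder 4 2,500.
Bidder 1 wins with the top bid and pays the second-highest, 39,900.
Surplus = 43,600 − 39,900 = 3,700.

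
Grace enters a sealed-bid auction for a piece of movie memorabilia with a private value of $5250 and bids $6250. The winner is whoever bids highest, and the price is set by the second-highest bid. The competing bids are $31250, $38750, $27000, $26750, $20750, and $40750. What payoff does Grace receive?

Highest competing bid: $40750.
Grace's bid $6250 is not the highest, so Grace loses, pays nothing, and earns zero payoff.

Grace's payoff: $0.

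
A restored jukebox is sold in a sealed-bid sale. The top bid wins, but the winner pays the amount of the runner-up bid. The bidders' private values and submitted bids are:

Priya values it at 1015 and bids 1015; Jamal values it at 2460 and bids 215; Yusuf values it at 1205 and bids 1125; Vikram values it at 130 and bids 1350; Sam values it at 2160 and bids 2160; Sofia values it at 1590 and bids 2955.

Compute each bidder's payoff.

Payoffs: Priya 0, Jamal 0, Yusuf 0, Vikram 0, Sam 0, Sofia -570.

Ranking the bids: Sofia 2955; Sam 2160; Vikram 1350; Yusuf 1125; Priya 1015; Jamal 215.
Sofia has the top bid and wins; the price is the second-highest bid, 2160.
Sofia's payoff = 1590 − 2160 = -570. All other bidders lose, so their payoff is 0.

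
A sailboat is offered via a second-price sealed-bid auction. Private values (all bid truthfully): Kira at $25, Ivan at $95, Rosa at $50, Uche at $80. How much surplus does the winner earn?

$15

Ranking the bids: Ivan $95 > Uche $80 > Rosa $50 > Kira $25.
Ivan wins with the top bid and pays the second-highest, $80.
Surplus = $95 − $80 = $15.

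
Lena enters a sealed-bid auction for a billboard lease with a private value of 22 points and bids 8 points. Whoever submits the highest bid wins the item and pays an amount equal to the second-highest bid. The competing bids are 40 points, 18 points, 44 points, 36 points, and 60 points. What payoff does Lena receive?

Highest competing bid: 60 points.
Lena's bid 8 points is not the highest, so Lena loses, pays nothing, and earns zero payoff.

Lena's payoff: 0 points.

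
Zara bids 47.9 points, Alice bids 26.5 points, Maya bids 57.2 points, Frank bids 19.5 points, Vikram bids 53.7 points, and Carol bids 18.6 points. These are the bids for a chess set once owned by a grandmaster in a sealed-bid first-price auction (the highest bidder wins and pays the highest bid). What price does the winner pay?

The winner pays 57.2 points.

Ordered from highest: Maya 57.2 points; Vikram 53.7 points; Zara 47.9 points; Alice 26.5 points; Frank 19.5 points; Carol 18.6 points.
Maya is the highest bidder, so Maya wins.
Under the first-price rule, the price is the highest bid: 57.2 points.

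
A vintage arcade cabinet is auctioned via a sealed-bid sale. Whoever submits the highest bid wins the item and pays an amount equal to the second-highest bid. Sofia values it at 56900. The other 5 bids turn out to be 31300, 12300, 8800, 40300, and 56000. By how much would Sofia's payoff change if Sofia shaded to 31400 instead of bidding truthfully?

The highest competing bid is 56000.
Bidding truthfully at 56900: Sofia has the top bid, wins, and pays the second-highest bid 56000. Payoff = 56900 − 56000 = 900.
Bidding 31400: the top bid is 56000 (a rival), so Sofia loses. Payoff = 0.
Change = 0 − 900 = -900.

-900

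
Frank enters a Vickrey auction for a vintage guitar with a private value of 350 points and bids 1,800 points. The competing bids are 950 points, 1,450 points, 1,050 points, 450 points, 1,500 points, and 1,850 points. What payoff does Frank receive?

Payoff = 0 points.

Highest competing bid: 1,850 points.
Frank's bid 1,800 points is not the highest, so Frank loses, pays nothing, and earns zero payoff.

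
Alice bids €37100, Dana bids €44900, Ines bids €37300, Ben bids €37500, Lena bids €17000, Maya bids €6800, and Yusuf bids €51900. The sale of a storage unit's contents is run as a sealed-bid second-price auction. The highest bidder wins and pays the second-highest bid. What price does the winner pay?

€44900

Ranking the bids: Yusuf €51900; Dana €44900; Ben €37500; Ines €37300; Alice €37100; Lena €17000; Maya €6800.
Yusuf has the highest bid, so Yusuf wins.
The second-highest bid is €44900, so that is what Yusuf pays.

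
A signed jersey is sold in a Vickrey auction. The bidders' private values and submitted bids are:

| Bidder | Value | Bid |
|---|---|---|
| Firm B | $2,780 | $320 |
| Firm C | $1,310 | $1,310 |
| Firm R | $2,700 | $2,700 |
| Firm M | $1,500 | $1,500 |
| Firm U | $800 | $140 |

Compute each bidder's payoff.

Ordered from highest: Firm R $2,700, then Firm M $1,500, then Firm C $1,310, then Firm B $320, then Firm U $140.
Firm R has the top bid and wins; the price is the second-highest bid, $1,500.
Firm R's payoff = $2,700 − $1,500 = $1,200. All other bidders lose, so their payoff is 0.

Payoffs: Firm B $0, Firm C $0, Firm R $1,200, Firm M $0, Firm U $0.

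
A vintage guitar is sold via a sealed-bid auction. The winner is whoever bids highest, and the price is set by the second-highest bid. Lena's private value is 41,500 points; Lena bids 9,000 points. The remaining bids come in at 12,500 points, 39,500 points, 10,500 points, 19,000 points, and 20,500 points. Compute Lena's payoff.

Lena's payoff: 0 points.

Highest competing bid: 39,500 points.
Lena's bid 9,000 points is not the highest, so Lena loses, pays nothing, and earns zero payoff.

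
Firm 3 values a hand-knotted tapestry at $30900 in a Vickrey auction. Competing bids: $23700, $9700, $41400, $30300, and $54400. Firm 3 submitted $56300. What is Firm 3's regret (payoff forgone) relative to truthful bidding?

$23500

The highest competing bid is $54400.
Bidding truthfully at $30900: the top bid is $54400 (a rival), so Firm 3 loses. Payoff = $0.
Bidding $56300: Firm 3 has the top bid, wins, and pays the second-highest bid $54400. Payoff = $30900 − $54400 = -$23500.
Regret = truthful payoff − actual payoff = $0 − -$23500 = $23500.
This is the dominant-strategy logic: truthful bidding weakly beats any alternative.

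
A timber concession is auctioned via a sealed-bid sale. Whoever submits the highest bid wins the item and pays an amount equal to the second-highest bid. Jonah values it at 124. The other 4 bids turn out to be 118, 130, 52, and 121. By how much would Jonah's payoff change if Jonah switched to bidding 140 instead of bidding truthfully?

Payoff change: -6.

The highest competing bid is 130.
Bidding truthfully at 124: the top bid is 130 (a rival), so Jonah loses. Payoff = 0.
Bidding 140: Jonah has the top bid, wins, and pays the second-highest bid 130. Payoff = 124 − 130 = -6.
Change = -6 − 0 = -6.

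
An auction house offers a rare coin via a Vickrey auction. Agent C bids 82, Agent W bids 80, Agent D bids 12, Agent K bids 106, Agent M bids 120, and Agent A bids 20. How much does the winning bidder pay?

106

Ranking the bids: Agent M 120; Agent K 106; Agent C 82; Agent W 80; Agent A 20; Agent D 12.
Agent M has the highest bid, so Agent M wins.
The second-highest bid is 106, so that is what Agent M pays.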